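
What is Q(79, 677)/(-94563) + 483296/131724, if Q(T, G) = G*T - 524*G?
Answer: 263536267/38445113 ≈ 6.8549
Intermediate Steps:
Q(T, G) = -524*G + G*T
Q(79, 677)/(-94563) + 483296/131724 = (677*(-524 + 79))/(-94563) + 483296/131724 = (677*(-445))*(-1/94563) + 483296*(1/131724) = -301265*(-1/94563) + 120824/32931 = 301265/94563 + 120824/32931 = 263536267/38445113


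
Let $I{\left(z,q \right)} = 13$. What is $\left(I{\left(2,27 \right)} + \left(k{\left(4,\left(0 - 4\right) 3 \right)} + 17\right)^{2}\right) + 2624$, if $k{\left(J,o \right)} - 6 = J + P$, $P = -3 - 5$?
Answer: $2998$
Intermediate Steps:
$P = -8$
$k{\left(J,o \right)} = -2 + J$ ($k{\left(J,o \right)} = 6 + \left(J - 8\right) = 6 + \left(-8 + J\right) = -2 + J$)
$\left(I{\left(2,27 \right)} + \left(k{\left(4,\left(0 - 4\right) 3 \right)} + 17\right)^{2}\right) + 2624 = \left(13 + \left(\left(-2 + 4\right) + 17\right)^{2}\right) + 2624 = \left(13 + \left(2 + 17\right)^{2}\right) + 2624 = \left(13 + 19^{2}\right) + 2624 = \left(13 + 361\right) + 2624 = 374 + 2624 = 2998$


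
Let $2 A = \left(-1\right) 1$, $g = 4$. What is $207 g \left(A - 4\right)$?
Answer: $-3726$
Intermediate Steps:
$A = - \frac{1}{2}$ ($A = \frac{\left(-1\right) 1}{2} = \frac{1}{2} \left(-1\right) = - \frac{1}{2} \approx -0.5$)
$207 g \left(A - 4\right) = 207 \cdot 4 \left(- \frac{1}{2} - 4\right) = 207 \cdot 4 \left(- \frac{9}{2}\right) = 207 \left(-18\right) = -3726$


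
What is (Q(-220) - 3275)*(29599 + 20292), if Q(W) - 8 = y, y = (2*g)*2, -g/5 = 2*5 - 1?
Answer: -171974277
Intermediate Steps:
g = -45 (g = -5*(2*5 - 1) = -5*(10 - 1) = -5*9 = -45)
y = -180 (y = (2*(-45))*2 = -90*2 = -180)
Q(W) = -172 (Q(W) = 8 - 180 = -172)
(Q(-220) - 3275)*(29599 + 20292) = (-172 - 3275)*(29599 + 20292) = -3447*49891 = -171974277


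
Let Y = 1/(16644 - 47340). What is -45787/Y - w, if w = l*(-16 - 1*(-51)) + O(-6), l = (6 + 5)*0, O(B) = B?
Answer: 1405477758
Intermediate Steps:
Y = -1/30696 (Y = 1/(-30696) = -1/30696 ≈ -3.2578e-5)
l = 0 (l = 11*0 = 0)
w = -6 (w = 0*(-16 - 1*(-51)) - 6 = 0*(-16 + 51) - 6 = 0*35 - 6 = 0 - 6 = -6)
-45787/Y - w = -45787/(-1/30696) - 1*(-6) = -45787*(-30696) + 6 = 1405477752 + 6 = 1405477758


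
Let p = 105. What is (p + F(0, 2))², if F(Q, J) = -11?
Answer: 8836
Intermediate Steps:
(p + F(0, 2))² = (105 - 11)² = 94² = 8836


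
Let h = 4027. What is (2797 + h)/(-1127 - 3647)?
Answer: -3412/2387 ≈ -1.4294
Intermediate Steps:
(2797 + h)/(-1127 - 3647) = (2797 + 4027)/(-1127 - 3647) = 6824/(-4774) = 6824*(-1/4774) = -3412/2387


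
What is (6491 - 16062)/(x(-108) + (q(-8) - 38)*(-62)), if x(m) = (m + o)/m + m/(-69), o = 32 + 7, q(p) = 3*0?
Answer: -7924788/1952593 ≈ -4.0586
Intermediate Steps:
q(p) = 0
o = 39
x(m) = -m/69 + (39 + m)/m (x(m) = (m + 39)/m + m/(-69) = (39 + m)/m + m*(-1/69) = (39 + m)/m - m/69 = -m/69 + (39 + m)/m)
(6491 - 16062)/(x(-108) + (q(-8) - 38)*(-62)) = (6491 - 16062)/((1 + 39/(-108) - 1/69*(-108)) + (0 - 38)*(-62)) = -9571/((1 + 39*(-1/108) + 36/23) - 38*(-62)) = -9571/((1 - 13/36 + 36/23) + 2356) = -9571/(1825/828 + 2356) = -9571/1952593/828 = -9571*828/1952593 = -7924788/1952593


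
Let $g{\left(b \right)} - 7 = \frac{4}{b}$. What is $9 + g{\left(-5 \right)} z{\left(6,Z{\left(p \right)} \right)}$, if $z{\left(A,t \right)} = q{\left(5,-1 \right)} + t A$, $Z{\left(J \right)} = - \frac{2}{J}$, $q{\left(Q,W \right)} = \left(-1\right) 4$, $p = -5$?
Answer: $- \frac{23}{25} \approx -0.92$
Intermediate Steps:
$q{\left(Q,W \right)} = -4$
$g{\left(b \right)} = 7 + \frac{4}{b}$
$z{\left(A,t \right)} = -4 + A t$ ($z{\left(A,t \right)} = -4 + t A = -4 + A t$)
$9 + g{\left(-5 \right)} z{\left(6,Z{\left(p \right)} \right)} = 9 + \left(7 + \frac{4}{-5}\right) \left(-4 + 6 \left(- \frac{2}{-5}\right)\right) = 9 + \left(7 + 4 \left(- \frac{1}{5}\right)\right) \left(-4 + 6 \left(\left(-2\right) \left(- \frac{1}{5}\right)\right)\right) = 9 + \left(7 - \frac{4}{5}\right) \left(-4 + 6 \cdot \frac{2}{5}\right) = 9 + \frac{31 \left(-4 + \frac{12}{5}\right)}{5} = 9 + \frac{31}{5} \left(- \frac{8}{5}\right) = 9 - \frac{248}{25} = - \frac{23}{25}$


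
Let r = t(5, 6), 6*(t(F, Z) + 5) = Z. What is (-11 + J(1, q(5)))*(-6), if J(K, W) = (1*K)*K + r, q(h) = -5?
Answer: 84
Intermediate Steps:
t(F, Z) = -5 + Z/6
r = -4 (r = -5 + (1/6)*6 = -5 + 1 = -4)
J(K, W) = -4 + K**2 (J(K, W) = (1*K)*K - 4 = K*K - 4 = K**2 - 4 = -4 + K**2)
(-11 + J(1, q(5)))*(-6) = (-11 + (-4 + 1**2))*(-6) = (-11 + (-4 + 1))*(-6) = (-11 - 3)*(-6) = -14*(-6) = 84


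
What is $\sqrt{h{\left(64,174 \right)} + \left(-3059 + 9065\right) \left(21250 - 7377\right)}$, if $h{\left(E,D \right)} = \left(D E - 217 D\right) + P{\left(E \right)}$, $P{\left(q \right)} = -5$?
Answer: $\sqrt{83294611} \approx 9126.6$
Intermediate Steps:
$h{\left(E,D \right)} = -5 - 217 D + D E$ ($h{\left(E,D \right)} = \left(D E - 217 D\right) - 5 = \left(- 217 D + D E\right) - 5 = -5 - 217 D + D E$)
$\sqrt{h{\left(64,174 \right)} + \left(-3059 + 9065\right) \left(21250 - 7377\right)} = \sqrt{\left(-5 - 37758 + 174 \cdot 64\right) + \left(-3059 + 9065\right) \left(21250 - 7377\right)} = \sqrt{\left(-5 - 37758 + 11136\right) + 6006 \cdot 13873} = \sqrt{-26627 + 83321238} = \sqrt{83294611}$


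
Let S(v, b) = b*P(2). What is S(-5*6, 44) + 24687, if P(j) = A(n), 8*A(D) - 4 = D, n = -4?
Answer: 24687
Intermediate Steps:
A(D) = ½ + D/8
P(j) = 0 (P(j) = ½ + (⅛)*(-4) = ½ - ½ = 0)
S(v, b) = 0 (S(v, b) = b*0 = 0)
S(-5*6, 44) + 24687 = 0 + 24687 = 24687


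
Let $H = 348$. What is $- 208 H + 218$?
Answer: $-72166$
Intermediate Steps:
$- 208 H + 218 = \left(-208\right) 348 + 218 = -72384 + 218 = -72166$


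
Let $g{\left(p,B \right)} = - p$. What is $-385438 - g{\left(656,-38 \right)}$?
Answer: $-384782$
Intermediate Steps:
$-385438 - g{\left(656,-38 \right)} = -385438 - \left(-1\right) 656 = -385438 - -656 = -385438 + 656 = -384782$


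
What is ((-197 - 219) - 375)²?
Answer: 625681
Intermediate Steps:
((-197 - 219) - 375)² = (-416 - 375)² = (-791)² = 625681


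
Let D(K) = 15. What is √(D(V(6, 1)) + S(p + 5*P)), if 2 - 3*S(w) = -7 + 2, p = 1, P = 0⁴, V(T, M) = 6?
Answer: 2*√39/3 ≈ 4.1633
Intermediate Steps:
P = 0
S(w) = 7/3 (S(w) = ⅔ - (-7 + 2)/3 = ⅔ - ⅓*(-5) = ⅔ + 5/3 = 7/3)
√(D(V(6, 1)) + S(p + 5*P)) = √(15 + 7/3) = √(52/3) = 2*√39/3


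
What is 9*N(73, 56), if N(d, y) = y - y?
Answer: 0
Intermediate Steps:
N(d, y) = 0
9*N(73, 56) = 9*0 = 0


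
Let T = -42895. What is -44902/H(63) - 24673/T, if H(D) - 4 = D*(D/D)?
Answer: -1924418199/2873965 ≈ -669.60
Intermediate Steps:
H(D) = 4 + D (H(D) = 4 + D*(D/D) = 4 + D*1 = 4 + D)
-44902/H(63) - 24673/T = -44902/(4 + 63) - 24673/(-42895) = -44902/67 - 24673*(-1/42895) = -44902*1/67 + 24673/42895 = -44902/67 + 24673/42895 = -1924418199/2873965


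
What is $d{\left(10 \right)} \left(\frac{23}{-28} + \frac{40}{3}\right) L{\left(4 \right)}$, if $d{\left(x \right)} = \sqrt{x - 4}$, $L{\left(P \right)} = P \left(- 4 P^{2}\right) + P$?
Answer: $- 3153 \sqrt{6} \approx -7723.2$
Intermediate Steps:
$L{\left(P \right)} = P - 4 P^{3}$ ($L{\left(P \right)} = - 4 P^{3} + P = P - 4 P^{3}$)
$d{\left(x \right)} = \sqrt{-4 + x}$
$d{\left(10 \right)} \left(\frac{23}{-28} + \frac{40}{3}\right) L{\left(4 \right)} = \sqrt{-4 + 10} \left(\frac{23}{-28} + \frac{40}{3}\right) \left(4 - 4 \cdot 4^{3}\right) = \sqrt{6} \left(23 \left(- \frac{1}{28}\right) + 40 \cdot \frac{1}{3}\right) \left(4 - 256\right) = \sqrt{6} \left(- \frac{23}{28} + \frac{40}{3}\right) \left(4 - 256\right) = \sqrt{6} \cdot \frac{1051}{84} \left(-252\right) = \frac{1051 \sqrt{6}}{84} \left(-252\right) = - 3153 \sqrt{6}$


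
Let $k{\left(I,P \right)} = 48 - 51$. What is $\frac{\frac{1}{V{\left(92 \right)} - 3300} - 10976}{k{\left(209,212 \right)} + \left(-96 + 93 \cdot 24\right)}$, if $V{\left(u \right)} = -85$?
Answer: $- \frac{12384587}{2406735} \approx -5.1458$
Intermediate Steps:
$k{\left(I,P \right)} = -3$
$\frac{\frac{1}{V{\left(92 \right)} - 3300} - 10976}{k{\left(209,212 \right)} + \left(-96 + 93 \cdot 24\right)} = \frac{\frac{1}{-85 - 3300} - 10976}{-3 + \left(-96 + 93 \cdot 24\right)} = \frac{\frac{1}{-3385} - 10976}{-3 + \left(-96 + 2232\right)} = \frac{- \frac{1}{3385} - 10976}{-3 + 2136} = - \frac{37153761}{3385 \cdot 2133} = \left(- \frac{37153761}{3385}\right) \frac{1}{2133} = - \frac{12384587}{2406735}$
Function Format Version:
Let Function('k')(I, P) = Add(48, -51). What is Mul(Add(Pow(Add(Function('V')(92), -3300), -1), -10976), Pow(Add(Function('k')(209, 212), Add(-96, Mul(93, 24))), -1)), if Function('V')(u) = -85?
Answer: Rational(-12384587, 2406735) ≈ -5.1458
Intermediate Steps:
Function('k')(I, P) = -3
Mul(Add(Pow(Add(Function('V')(92), -3300), -1), -10976), Pow(Add(Function('k')(209, 212), Add(-96, Mul(93, 24))), -1)) = Mul(Add(Pow(Add(-85, -3300), -1), -10976), Pow(Add(-3, Add(-96, Mul(93, 24))), -1)) = Mul(Add(Pow(-3385, -1), -10976), Pow(Add(-3, Add(-96, 2232)), -1)) = Mul(Add(Rational(-1, 3385), -10976), Pow(Add(-3, 2136), -1)) = Mul(Rational(-37153761, 3385), Pow(2133, -1)) = Mul(Rational(-37153761, 3385), Rational(1, 2133)) = Rational(-12384587, 2406735)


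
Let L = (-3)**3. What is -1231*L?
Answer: 33237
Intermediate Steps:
L = -27
-1231*L = -1231*(-27) = 33237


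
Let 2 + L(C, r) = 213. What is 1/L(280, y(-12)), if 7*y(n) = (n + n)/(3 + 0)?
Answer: 1/211 ≈ 0.0047393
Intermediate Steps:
y(n) = 2*n/21 (y(n) = ((n + n)/(3 + 0))/7 = ((2*n)/3)/7 = ((2*n)*(⅓))/7 = (2*n/3)/7 = 2*n/21)
L(C, r) = 211 (L(C, r) = -2 + 213 = 211)
1/L(280, y(-12)) = 1/211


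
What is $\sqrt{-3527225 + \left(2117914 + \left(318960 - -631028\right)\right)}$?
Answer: $i \sqrt{459323} \approx 677.73 i$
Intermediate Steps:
$\sqrt{-3527225 + \left(2117914 + \left(318960 - -631028\right)\right)} = \sqrt{-3527225 + \left(2117914 + \left(318960 + 631028\right)\right)} = \sqrt{-3527225 + \left(2117914 + 949988\right)} = \sqrt{-3527225 + 3067902} = \sqrt{-459323} = i \sqrt{459323}$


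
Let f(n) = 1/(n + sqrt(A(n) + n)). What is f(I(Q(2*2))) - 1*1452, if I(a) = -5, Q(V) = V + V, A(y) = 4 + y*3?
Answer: -59537/41 - 4*I/41 ≈ -1452.1 - 0.097561*I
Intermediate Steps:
A(y) = 4 + 3*y
Q(V) = 2*V
f(n) = 1/(n + sqrt(4 + 4*n)) (f(n) = 1/(n + sqrt((4 + 3*n) + n)) = 1/(n + sqrt(4 + 4*n)))
f(I(Q(2*2))) - 1*1452 = 1/(-5 + 2*sqrt(1 - 5)) - 1*1452 = 1/(-5 + 2*sqrt(-4)) - 1452 = 1/(-5 + 2*(2*I)) - 1452 = 1/(-5 + 4*I) - 1452 = (-5 - 4*I)/41 - 1452 = -1452 + (-5 - 4*I)/41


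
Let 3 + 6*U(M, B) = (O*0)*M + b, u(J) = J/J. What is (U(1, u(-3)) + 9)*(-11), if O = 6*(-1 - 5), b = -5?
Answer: -253/3 ≈ -84.333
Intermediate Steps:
u(J) = 1
O = -36 (O = 6*(-6) = -36)
U(M, B) = -4/3 (U(M, B) = -1/2 + ((-36*0)*M - 5)/6 = -1/2 + (0*M - 5)/6 = -1/2 + (0 - 5)/6 = -1/2 + (1/6)*(-5) = -1/2 - 5/6 = -4/3)
(U(1, u(-3)) + 9)*(-11) = (-4/3 + 9)*(-11) = (23/3)*(-11) = -253/3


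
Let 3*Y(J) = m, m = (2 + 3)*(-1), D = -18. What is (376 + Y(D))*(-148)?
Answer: -166204/3 ≈ -55401.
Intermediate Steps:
m = -5 (m = 5*(-1) = -5)
Y(J) = -5/3 (Y(J) = (1/3)*(-5) = -5/3)
(376 + Y(D))*(-148) = (376 - 5/3)*(-148) = (1123/3)*(-148) = -166204/3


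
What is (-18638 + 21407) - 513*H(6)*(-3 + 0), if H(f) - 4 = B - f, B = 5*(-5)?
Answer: -38784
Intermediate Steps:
B = -25
H(f) = -21 - f (H(f) = 4 + (-25 - f) = -21 - f)
(-18638 + 21407) - 513*H(6)*(-3 + 0) = (-18638 + 21407) - 513*(-21 - 1*6)*(-3 + 0) = 2769 - 513*(-21 - 6)*(-3) = 2769 - (-13851)*(-3) = 2769 - 513*81 = 2769 - 41553 = -38784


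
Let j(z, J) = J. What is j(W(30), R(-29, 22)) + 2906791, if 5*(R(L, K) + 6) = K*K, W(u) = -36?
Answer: 14534409/5 ≈ 2.9069e+6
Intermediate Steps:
R(L, K) = -6 + K**2/5 (R(L, K) = -6 + (K*K)/5 = -6 + K**2/5)
j(W(30), R(-29, 22)) + 2906791 = (-6 + (1/5)*22**2) + 2906791 = (-6 + (1/5)*484) + 2906791 = (-6 + 484/5) + 2906791 = 454/5 + 2906791 = 14534409/5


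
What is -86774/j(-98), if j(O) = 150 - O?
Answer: -43387/124 ≈ -349.90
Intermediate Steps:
-86774/j(-98) = -86774/(150 - 1*(-98)) = -86774/(150 + 98) = -86774/248 = -86774*1/248 = -43387/124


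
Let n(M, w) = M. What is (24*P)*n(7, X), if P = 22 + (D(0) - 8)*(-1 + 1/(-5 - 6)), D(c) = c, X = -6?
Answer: 56784/11 ≈ 5162.2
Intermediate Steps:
P = 338/11 (P = 22 + (0 - 8)*(-1 + 1/(-5 - 6)) = 22 - 8*(-1 + 1/(-11)) = 22 - 8*(-1 - 1/11) = 22 - 8*(-12/11) = 22 + 96/11 = 338/11 ≈ 30.727)
(24*P)*n(7, X) = (24*(338/11))*7 = (8112/11)*7 = 56784/11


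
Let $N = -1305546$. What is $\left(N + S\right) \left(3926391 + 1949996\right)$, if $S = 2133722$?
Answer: $4866682680112$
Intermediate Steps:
$\left(N + S\right) \left(3926391 + 1949996\right) = \left(-1305546 + 2133722\right) \left(3926391 + 1949996\right) = 828176 \cdot 5876387 = 4866682680112$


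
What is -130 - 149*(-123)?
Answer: 18197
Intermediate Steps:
-130 - 149*(-123) = -130 + 18327 = 18197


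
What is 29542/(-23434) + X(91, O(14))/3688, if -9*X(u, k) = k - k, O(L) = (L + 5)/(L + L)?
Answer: -14771/11717 ≈ -1.2606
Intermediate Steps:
O(L) = (5 + L)/(2*L) (O(L) = (5 + L)/((2*L)) = (5 + L)*(1/(2*L)) = (5 + L)/(2*L))
X(u, k) = 0 (X(u, k) = -(k - k)/9 = -⅑*0 = 0)
29542/(-23434) + X(91, O(14))/3688 = 29542/(-23434) + 0/3688 = 29542*(-1/23434) + 0*(1/3688) = -14771/11717 + 0 = -14771/11717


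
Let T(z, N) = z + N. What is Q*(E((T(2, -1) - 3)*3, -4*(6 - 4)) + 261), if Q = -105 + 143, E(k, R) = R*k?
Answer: 11742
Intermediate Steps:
T(z, N) = N + z
Q = 38
Q*(E((T(2, -1) - 3)*3, -4*(6 - 4)) + 261) = 38*((-4*(6 - 4))*(((-1 + 2) - 3)*3) + 261) = 38*((-4*2)*((1 - 3)*3) + 261) = 38*(-(-16)*3 + 261) = 38*(-8*(-6) + 261) = 38*(48 + 261) = 38*309 = 11742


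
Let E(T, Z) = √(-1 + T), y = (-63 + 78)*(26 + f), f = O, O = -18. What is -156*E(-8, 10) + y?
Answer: 120 - 468*I ≈ 120.0 - 468.0*I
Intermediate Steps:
f = -18
y = 120 (y = (-63 + 78)*(26 - 18) = 15*8 = 120)
-156*E(-8, 10) + y = -156*√(-1 - 8) + 120 = -468*I + 120 = 120 - 468*I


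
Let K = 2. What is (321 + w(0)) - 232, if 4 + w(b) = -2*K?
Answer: 81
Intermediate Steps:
w(b) = -8 (w(b) = -4 - 2*2 = -4 - 4 = -8)
(321 + w(0)) - 232 = (321 - 8) - 232 = 313 - 232 = 81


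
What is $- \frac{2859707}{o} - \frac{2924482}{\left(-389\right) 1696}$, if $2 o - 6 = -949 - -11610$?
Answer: $- \frac{1871076810261}{3518744624} \approx -531.75$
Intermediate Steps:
$o = \frac{10667}{2}$ ($o = 3 + \frac{-949 - -11610}{2} = 3 + \frac{-949 + 11610}{2} = 3 + \frac{1}{2} \cdot 10661 = 3 + \frac{10661}{2} = \frac{10667}{2} \approx 5333.5$)
$- \frac{2859707}{o} - \frac{2924482}{\left(-389\right) 1696} = - \frac{2859707}{\frac{10667}{2}} - \frac{2924482}{\left(-389\right) 1696} = \left(-2859707\right) \frac{2}{10667} - \frac{2924482}{-659744} = - \frac{5719414}{10667} - - \frac{1462241}{329872} = - \frac{5719414}{10667} + \frac{1462241}{329872} = - \frac{1871076810261}{3518744624}$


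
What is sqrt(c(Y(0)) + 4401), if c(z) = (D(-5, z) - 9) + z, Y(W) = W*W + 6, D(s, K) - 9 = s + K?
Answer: 2*sqrt(1102) ≈ 66.393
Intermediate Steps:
D(s, K) = 9 + K + s (D(s, K) = 9 + (s + K) = 9 + (K + s) = 9 + K + s)
Y(W) = 6 + W**2 (Y(W) = W**2 + 6 = 6 + W**2)
c(z) = -5 + 2*z (c(z) = ((9 + z - 5) - 9) + z = ((4 + z) - 9) + z = (-5 + z) + z = -5 + 2*z)
sqrt(c(Y(0)) + 4401) = sqrt((-5 + 2*(6 + 0**2)) + 4401) = sqrt((-5 + 2*(6 + 0)) + 4401) = sqrt((-5 + 2*6) + 4401) = sqrt((-5 + 12) + 4401) = sqrt(7 + 4401) = sqrt(4408) = 2*sqrt(1102)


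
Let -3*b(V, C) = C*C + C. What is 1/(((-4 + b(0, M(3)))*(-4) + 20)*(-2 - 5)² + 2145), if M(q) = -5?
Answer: 3/15647 ≈ 0.00019173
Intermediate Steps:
b(V, C) = -C/3 - C²/3 (b(V, C) = -(C*C + C)/3 = -(C² + C)/3 = -(C + C²)/3 = -C/3 - C²/3)
1/(((-4 + b(0, M(3)))*(-4) + 20)*(-2 - 5)² + 2145) = 1/(((-4 - ⅓*(-5)*(1 - 5))*(-4) + 20)*(-2 - 5)² + 2145) = 1/(((-4 - ⅓*(-5)*(-4))*(-4) + 20)*(-7)² + 2145) = 1/(((-4 - 20/3)*(-4) + 20)*49 + 2145) = 1/((-32/3*(-4) + 20)*49 + 2145) = 1/((128/3 + 20)*49 + 2145) = 1/((188/3)*49 + 2145) = 1/(9212/3 + 2145) = 1/(15647/3) = 3/15647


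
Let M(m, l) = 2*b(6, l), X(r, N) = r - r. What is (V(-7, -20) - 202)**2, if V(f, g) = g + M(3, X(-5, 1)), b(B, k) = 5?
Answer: 44944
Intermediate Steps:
X(r, N) = 0
M(m, l) = 10 (M(m, l) = 2*5 = 10)
V(f, g) = 10 + g (V(f, g) = g + 10 = 10 + g)
(V(-7, -20) - 202)**2 = ((10 - 20) - 202)**2 = (-10 - 202)**2 = (-212)**2 = 44944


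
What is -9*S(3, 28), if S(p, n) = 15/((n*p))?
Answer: -45/28 ≈ -1.6071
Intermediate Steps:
S(p, n) = 15/(n*p) (S(p, n) = 15*(1/(n*p)) = 15/(n*p))
-9*S(3, 28) = -135/(28*3) = -9*5/28 = -45/28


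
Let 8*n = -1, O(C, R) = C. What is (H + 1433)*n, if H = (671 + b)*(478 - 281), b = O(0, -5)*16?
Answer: -33405/2 ≈ -16703.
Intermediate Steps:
n = -⅛ (n = (⅛)*(-1) = -⅛ ≈ -0.12500)
b = 0 (b = 0*16 = 0)
H = 132187 (H = (671 + 0)*(478 - 281) = 671*197 = 132187)
(H + 1433)*n = (132187 + 1433)*(-⅛) = 133620*(-⅛) = -33405/2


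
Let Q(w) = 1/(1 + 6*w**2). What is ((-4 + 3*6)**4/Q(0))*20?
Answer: 768320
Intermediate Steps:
((-4 + 3*6)**4/Q(0))*20 = ((-4 + 3*6)**4/(1/(1 + 6*0**2)))*20 = ((-4 + 18)**4/(1/(1 + 6*0)))*20 = (14**4/(1/(1 + 0)))*20 = (38416/(1/1))*20 = (38416/1)*20 = (38416*1)*20 = 38416*20 = 768320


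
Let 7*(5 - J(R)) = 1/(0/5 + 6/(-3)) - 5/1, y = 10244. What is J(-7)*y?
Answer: 414882/7 ≈ 59269.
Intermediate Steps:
J(R) = 81/14 (J(R) = 5 - (1/(0/5 + 6/(-3)) - 5/1)/7 = 5 - (1/(0*(1/5) + 6*(-1/3)) - 5*1)/7 = 5 - (1/(0 - 2) - 5)/7 = 5 - (1/(-2) - 5)/7 = 5 - (1*(-1/2) - 5)/7 = 5 - (-1/2 - 5)/7 = 5 - 1/7*(-11/2) = 5 + 11/14 = 81/14)
J(-7)*y = (81/14)*10244 = 414882/7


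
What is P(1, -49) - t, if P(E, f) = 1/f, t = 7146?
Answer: -350155/49 ≈ -7146.0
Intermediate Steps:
P(1, -49) - t = 1/(-49) - 1*7146 = -1/49 - 7146 = -350155/49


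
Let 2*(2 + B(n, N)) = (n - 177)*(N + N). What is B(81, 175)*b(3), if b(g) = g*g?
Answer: -151218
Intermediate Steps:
b(g) = g²
B(n, N) = -2 + N*(-177 + n) (B(n, N) = -2 + ((n - 177)*(N + N))/2 = -2 + ((-177 + n)*(2*N))/2 = -2 + (2*N*(-177 + n))/2 = -2 + N*(-177 + n))
B(81, 175)*b(3) = (-2 - 177*175 + 175*81)*3² = (-2 - 30975 + 14175)*9 = -16802*9 = -151218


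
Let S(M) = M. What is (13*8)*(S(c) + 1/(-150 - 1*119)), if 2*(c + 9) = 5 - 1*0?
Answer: -181948/269 ≈ -676.39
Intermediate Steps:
c = -13/2 (c = -9 + (5 - 1*0)/2 = -9 + (5 + 0)/2 = -9 + (½)*5 = -9 + 5/2 = -13/2 ≈ -6.5000)
(13*8)*(S(c) + 1/(-150 - 1*119)) = (13*8)*(-13/2 + 1/(-150 - 1*119)) = 104*(-13/2 + 1/(-150 - 119)) = 104*(-13/2 + 1/(-269)) = 104*(-13/2 - 1/269) = 104*(-3499/538) = -181948/269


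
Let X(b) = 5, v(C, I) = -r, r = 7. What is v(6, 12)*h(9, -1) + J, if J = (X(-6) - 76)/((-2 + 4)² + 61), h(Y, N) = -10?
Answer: 4479/65 ≈ 68.908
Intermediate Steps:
v(C, I) = -7 (v(C, I) = -1*7 = -7)
J = -71/65 (J = (5 - 76)/((-2 + 4)² + 61) = -71/(2² + 61) = -71/(4 + 61) = -71/65 ≈ -1.0923)
v(6, 12)*h(9, -1) + J = -7*(-10) - 71/65 = 70 - 71/65 = 4479/65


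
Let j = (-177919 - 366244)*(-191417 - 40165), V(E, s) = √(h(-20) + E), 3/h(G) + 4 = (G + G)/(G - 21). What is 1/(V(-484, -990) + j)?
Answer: 15626276127384/1969197625881057259694683 - 2*I*√1864309/1969197625881057259694683 ≈ 7.9353e-12 - 1.3868e-21*I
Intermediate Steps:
h(G) = 3/(-4 + 2*G/(-21 + G)) (h(G) = 3/(-4 + (G + G)/(G - 21)) = 3/(-4 + (2*G)/(-21 + G)) = 3/(-4 + 2*G/(-21 + G)))
V(E, s) = √(-123/124 + E) (V(E, s) = √(3*(21 - 1*(-20))/(2*(-42 - 20)) + E) = √((3/2)*(21 + 20)/(-62) + E) = √((3/2)*(-1/62)*41 + E) = √(-123/124 + E))
j = 126018355866 (j = -544163*(-231582) = 126018355866)
1/(V(-484, -990) + j) = 1/(√(-3813 + 3844*(-484))/62 + 126018355866) = 1/(√(-3813 - 1860496)/62 + 126018355866) = 1/(√(-1864309)/62 + 126018355866) = 1/((I*√1864309)/62 + 126018355866) = 1/(I*√1864309/62 + 126018355866) = 1/(126018355866 + I*√1864309/62)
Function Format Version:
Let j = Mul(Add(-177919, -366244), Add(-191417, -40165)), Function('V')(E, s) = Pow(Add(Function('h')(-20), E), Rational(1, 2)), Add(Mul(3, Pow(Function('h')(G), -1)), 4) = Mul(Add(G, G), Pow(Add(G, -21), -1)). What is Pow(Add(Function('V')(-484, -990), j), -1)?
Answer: Add(Rational(15626276127384, 1969197625881057259694683), Mul(Rational(-2, 1969197625881057259694683), I, Pow(1864309, Rational(1, 2)))) ≈ Add(7.9353e-12, Mul(-1.3868e-21, I))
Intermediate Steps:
Function('h')(G) = Mul(3, Pow(Add(-4, Mul(2, G, Pow(Add(-21, G), -1))), -1)) (Function('h')(G) = Mul(3, Pow(Add(-4, Mul(Add(G, G), Pow(Add(G, -21), -1))), -1)) = Mul(3, Pow(Add(-4, Mul(Mul(2, G), Pow(Add(-21, G), -1))), -1)) = Mul(3, Pow(Add(-4, Mul(2, G, Pow(Add(-21, G), -1))), -1)))
Function('V')(E, s) = Pow(Add(Rational(-123, 124), E), Rational(1, 2)) (Function('V')(E, s) = Pow(Add(Mul(Rational(3, 2), Pow(Add(-42, -20), -1), Add(21, Mul(-1, -20))), E), Rational(1, 2)) = Pow(Add(Mul(Rational(3, 2), Pow(-62, -1), Add(21, 20)), E), Rational(1, 2)) = Pow(Add(Mul(Rational(3, 2), Rational(-1, 62), 41), E), Rational(1, 2)) = Pow(Add(Rational(-123, 124), E), Rational(1, 2)))
j = 126018355866 (j = Mul(-544163, -231582) = 126018355866)
Pow(Add(Function('V')(-484, -990), j), -1) = Pow(Add(Mul(Rational(1, 62), Pow(Add(-3813, Mul(3844, -484)), Rational(1, 2))), 126018355866), -1) = Pow(Add(Mul(Rational(1, 62), Pow(Add(-3813, -1860496), Rational(1, 2))), 126018355866), -1) = Pow(Add(Mul(Rational(1, 62), Pow(-1864309, Rational(1, 2))), 126018355866), -1) = Pow(Add(Mul(Rational(1, 62), Mul(I, Pow(1864309, Rational(1, 2)))), 126018355866), -1) = Pow(Add(Mul(Rational(1, 62), I, Pow(1864309, Rational(1, 2))), 126018355866), -1) = Pow(Add(126018355866, Mul(Rational(1, 62), I, Pow(1864309, Rational(1, 2)))), -1)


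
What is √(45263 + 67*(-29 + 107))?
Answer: √50489 ≈ 224.70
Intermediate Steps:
√(45263 + 67*(-29 + 107)) = √(45263 + 67*78) = √(45263 + 5226) = √50489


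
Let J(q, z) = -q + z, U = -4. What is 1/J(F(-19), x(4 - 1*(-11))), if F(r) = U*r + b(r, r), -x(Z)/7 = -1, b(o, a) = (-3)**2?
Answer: -1/78 ≈ -0.012821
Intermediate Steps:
b(o, a) = 9
x(Z) = 7 (x(Z) = -7*(-1) = 7)
F(r) = 9 - 4*r (F(r) = -4*r + 9 = 9 - 4*r)
J(q, z) = z - q
1/J(F(-19), x(4 - 1*(-11))) = 1/(7 - (9 - 4*(-19))) = 1/(7 - (9 + 76)) = 1/(7 - 1*85) = 1/(7 - 85) = 1/(-78) = -1/78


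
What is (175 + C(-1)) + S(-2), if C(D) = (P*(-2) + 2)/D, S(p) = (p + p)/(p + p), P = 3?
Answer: 180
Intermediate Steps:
S(p) = 1 (S(p) = (2*p)/((2*p)) = (2*p)*(1/(2*p)) = 1)
C(D) = -4/D (C(D) = (3*(-2) + 2)/D = (-6 + 2)/D = -4/D)
(175 + C(-1)) + S(-2) = (175 - 4/(-1)) + 1 = (175 - 4*(-1)) + 1 = (175 + 4) + 1 = 179 + 1 = 180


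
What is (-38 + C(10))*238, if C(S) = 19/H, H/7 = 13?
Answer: -116926/13 ≈ -8994.3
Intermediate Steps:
H = 91 (H = 7*13 = 91)
C(S) = 19/91
(-38 + C(10))*238 = (-38 + 19/91)*238 = -3439/91*238 = -116926/13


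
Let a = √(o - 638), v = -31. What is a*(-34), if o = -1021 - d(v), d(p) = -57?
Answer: -102*I*√178 ≈ -1360.8*I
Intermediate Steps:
o = -964 (o = -1021 - 1*(-57) = -1021 + 57 = -964)
a = 3*I*√178 (a = √(-964 - 638) = √(-1602) = 3*I*√178 ≈ 40.025*I)
a*(-34) = (3*I*√178)*(-34) = -102*I*√178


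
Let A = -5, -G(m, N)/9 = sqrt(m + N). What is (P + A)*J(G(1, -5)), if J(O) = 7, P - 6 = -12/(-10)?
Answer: 77/5 ≈ 15.400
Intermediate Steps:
G(m, N) = -9*sqrt(N + m) (G(m, N) = -9*sqrt(m + N) = -9*sqrt(N + m))
P = 36/5 (P = 6 - 12/(-10) = 6 - 12*(-1/10) = 6 + 6/5 = 36/5 ≈ 7.2000)
(P + A)*J(G(1, -5)) = (36/5 - 5)*7 = (11/5)*7 = 77/5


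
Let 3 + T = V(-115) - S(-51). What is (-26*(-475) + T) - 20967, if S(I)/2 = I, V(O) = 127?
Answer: -8391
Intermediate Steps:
S(I) = 2*I
T = 226 (T = -3 + (127 - 2*(-51)) = -3 + (127 - 1*(-102)) = -3 + (127 + 102) = -3 + 229 = 226)
(-26*(-475) + T) - 20967 = (-26*(-475) + 226) - 20967 = (12350 + 226) - 20967 = 12576 - 20967 = -8391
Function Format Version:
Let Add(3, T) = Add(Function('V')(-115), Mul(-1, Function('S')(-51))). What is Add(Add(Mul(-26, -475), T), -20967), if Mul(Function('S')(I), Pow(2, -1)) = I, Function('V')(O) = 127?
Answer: -8391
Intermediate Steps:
Function('S')(I) = Mul(2, I)
T = 226 (T = Add(-3, Add(127, Mul(-1, Mul(2, -51)))) = Add(-3, Add(127, Mul(-1, -102))) = Add(-3, Add(127, 102)) = Add(-3, 229) = 226)
Add(Add(Mul(-26, -475), T), -20967) = Add(Add(Mul(-26, -475), 226), -20967) = Add(Add(12350, 226), -20967) = Add(12576, -20967) = -8391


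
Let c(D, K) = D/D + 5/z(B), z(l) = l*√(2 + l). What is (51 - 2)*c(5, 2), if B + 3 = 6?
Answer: 49 + 49*√5/3 ≈ 85.522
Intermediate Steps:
B = 3 (B = -3 + 6 = 3)
c(D, K) = 1 + √5/3 (c(D, K) = D/D + 5/((3*√(2 + 3))) = 1 + 5/((3*√5)) = 1 + 5*(√5/15) = 1 + √5/3)
(51 - 2)*c(5, 2) = (51 - 2)*(1 + √5/3) = 49*(1 + √5/3) = 49 + 49*√5/3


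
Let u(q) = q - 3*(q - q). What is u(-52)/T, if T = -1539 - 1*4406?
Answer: 52/5945 ≈ 0.0087468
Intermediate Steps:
u(q) = q (u(q) = q - 3*0 = q + 0 = q)
T = -5945 (T = -1539 - 4406 = -5945)
u(-52)/T = -52/(-5945) = -52*(-1/5945) = 52/5945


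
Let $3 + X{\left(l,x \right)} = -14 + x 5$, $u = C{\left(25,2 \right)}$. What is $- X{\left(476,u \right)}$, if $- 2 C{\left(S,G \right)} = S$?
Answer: $\frac{159}{2} \approx 79.5$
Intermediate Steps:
$C{\left(S,G \right)} = - \frac{S}{2}$
$u = - \frac{25}{2}$ ($u = \left(- \frac{1}{2}\right) 25 = - \frac{25}{2} \approx -12.5$)
$X{\left(l,x \right)} = -17 + 5 x$ ($X{\left(l,x \right)} = -3 + \left(-14 + x 5\right) = -3 + \left(-14 + 5 x\right) = -17 + 5 x$)
$- X{\left(476,u \right)} = - (-17 + 5 \left(- \frac{25}{2}\right)) = - (-17 - \frac{125}{2}) = \left(-1\right) \left(- \frac{159}{2}\right) = \frac{159}{2}$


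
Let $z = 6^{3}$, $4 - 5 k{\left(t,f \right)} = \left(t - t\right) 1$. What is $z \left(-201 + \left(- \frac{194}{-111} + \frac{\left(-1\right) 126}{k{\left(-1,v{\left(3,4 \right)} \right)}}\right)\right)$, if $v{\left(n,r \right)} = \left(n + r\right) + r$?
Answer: $- \frac{2851164}{37} \approx -77059.0$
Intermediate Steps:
$v{\left(n,r \right)} = n + 2 r$
$k{\left(t,f \right)} = \frac{4}{5}$ ($k{\left(t,f \right)} = \frac{4}{5} - \frac{\left(t - t\right) 1}{5} = \frac{4}{5} - \frac{0 \cdot 1}{5} = \frac{4}{5} - 0 = \frac{4}{5} + 0 = \frac{4}{5}$)
$z = 216$
$z \left(-201 + \left(- \frac{194}{-111} + \frac{\left(-1\right) 126}{k{\left(-1,v{\left(3,4 \right)} \right)}}\right)\right) = 216 \left(-201 + \left(- \frac{194}{-111} + \frac{\left(-1\right) 126}{\frac{4}{5}}\right)\right) = 216 \left(-201 - \frac{34577}{222}\right) = 216 \left(- \frac{79199}{222}\right) = - \frac{2851164}{37}$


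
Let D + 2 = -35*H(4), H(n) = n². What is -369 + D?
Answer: -931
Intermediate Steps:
D = -562 (D = -2 - 35*4² = -2 - 35*16 = -2 - 560 = -562)
-369 + D = -369 - 562 = -931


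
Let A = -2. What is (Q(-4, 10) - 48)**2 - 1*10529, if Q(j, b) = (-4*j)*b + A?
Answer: 1571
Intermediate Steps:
Q(j, b) = -2 - 4*b*j (Q(j, b) = (-4*j)*b - 2 = -4*b*j - 2 = -2 - 4*b*j)
(Q(-4, 10) - 48)**2 - 1*10529 = ((-2 - 4*10*(-4)) - 48)**2 - 1*10529 = ((-2 + 160) - 48)**2 - 10529 = (158 - 48)**2 - 10529 = 110**2 - 10529 = 12100 - 10529 = 1571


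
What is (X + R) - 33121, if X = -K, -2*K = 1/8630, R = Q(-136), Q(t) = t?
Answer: -574015819/17260 ≈ -33257.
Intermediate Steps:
R = -136
K = -1/17260 (K = -1/2/8630 = -1/2*1/8630 = -1/17260 ≈ -5.7937e-5)
X = 1/17260 (X = -1*(-1/17260) = 1/17260 ≈ 5.7937e-5)
(X + R) - 33121 = (1/17260 - 136) - 33121 = -2347359/17260 - 33121 = -574015819/17260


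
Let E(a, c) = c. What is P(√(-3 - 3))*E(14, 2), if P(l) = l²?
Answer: -12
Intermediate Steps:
P(√(-3 - 3))*E(14, 2) = (√(-3 - 3))²*2 = (√(-6))²*2 = (I*√6)²*2 = -6*2 = -12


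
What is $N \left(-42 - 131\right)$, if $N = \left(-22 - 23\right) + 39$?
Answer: $1038$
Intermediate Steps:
$N = -6$ ($N = -45 + 39 = -6$)
$N \left(-42 - 131\right) = - 6 \left(-42 - 131\right) = \left(-6\right) \left(-173\right) = 1038$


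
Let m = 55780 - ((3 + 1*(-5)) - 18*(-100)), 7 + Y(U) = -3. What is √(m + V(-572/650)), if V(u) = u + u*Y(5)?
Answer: 6*√37493/5 ≈ 232.36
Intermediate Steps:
Y(U) = -10 (Y(U) = -7 - 3 = -10)
V(u) = -9*u (V(u) = u + u*(-10) = u - 10*u = -9*u)
m = 53982 (m = 55780 - ((3 - 5) + 1800) = 55780 - (-2 + 1800) = 55780 - 1*1798 = 55780 - 1798 = 53982)
√(m + V(-572/650)) = √(53982 - (-5148)/650) = √(53982 - 9*(-22/25)) = √(53982 + 198/25) = √(1349748/25) = 6*√37493/5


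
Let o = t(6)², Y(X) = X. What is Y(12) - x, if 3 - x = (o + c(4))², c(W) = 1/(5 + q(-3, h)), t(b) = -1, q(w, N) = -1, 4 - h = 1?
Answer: 169/16 ≈ 10.563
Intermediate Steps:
h = 3 (h = 4 - 1*1 = 4 - 1 = 3)
c(W) = ¼ (c(W) = 1/(5 - 1) = 1/4 = ¼)
o = 1 (o = (-1)² = 1)
x = 23/16 (x = 3 - (1 + ¼)² = 3 - (5/4)² = 3 - 1*25/16 = 3 - 25/16 = 23/16 ≈ 1.4375)
Y(12) - x = 12 - 1*23/16 = 12 - 23/16 = 169/16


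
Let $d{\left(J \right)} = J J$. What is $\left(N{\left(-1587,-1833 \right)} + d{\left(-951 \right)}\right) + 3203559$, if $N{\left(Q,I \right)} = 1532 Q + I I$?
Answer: $5036565$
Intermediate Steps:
$d{\left(J \right)} = J^{2}$
$N{\left(Q,I \right)} = I^{2} + 1532 Q$ ($N{\left(Q,I \right)} = 1532 Q + I^{2} = I^{2} + 1532 Q$)
$\left(N{\left(-1587,-1833 \right)} + d{\left(-951 \right)}\right) + 3203559 = \left(\left(\left(-1833\right)^{2} + 1532 \left(-1587\right)\right) + \left(-951\right)^{2}\right) + 3203559 = \left(\left(3359889 - 2431284\right) + 904401\right) + 3203559 = \left(928605 + 904401\right) + 3203559 = 1833006 + 3203559 = 5036565$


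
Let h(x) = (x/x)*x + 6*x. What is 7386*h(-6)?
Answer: -310212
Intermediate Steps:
h(x) = 7*x (h(x) = 1*x + 6*x = x + 6*x = 7*x)
7386*h(-6) = 7386*(7*(-6)) = 7386*(-42) = -310212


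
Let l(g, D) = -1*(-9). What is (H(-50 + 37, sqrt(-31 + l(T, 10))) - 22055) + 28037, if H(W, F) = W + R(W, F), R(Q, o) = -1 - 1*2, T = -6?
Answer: 5966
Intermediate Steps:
R(Q, o) = -3 (R(Q, o) = -1 - 2 = -3)
l(g, D) = 9
H(W, F) = -3 + W (H(W, F) = W - 3 = -3 + W)
(H(-50 + 37, sqrt(-31 + l(T, 10))) - 22055) + 28037 = ((-3 + (-50 + 37)) - 22055) + 28037 = ((-3 - 13) - 22055) + 28037 = (-16 - 22055) + 28037 = -22071 + 28037 = 5966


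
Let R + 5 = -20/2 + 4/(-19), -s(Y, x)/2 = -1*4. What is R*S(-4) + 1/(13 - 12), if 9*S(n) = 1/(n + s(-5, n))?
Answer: 395/684 ≈ 0.57749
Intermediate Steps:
s(Y, x) = 8 (s(Y, x) = -(-2)*4 = -2*(-4) = 8)
S(n) = 1/(9*(8 + n)) (S(n) = 1/(9*(n + 8)) = 1/(9*(8 + n)))
R = -289/19 (R = -5 + (-20/2 + 4/(-19)) = -5 + (-20*½ + 4*(-1/19)) = -5 + (-10 - 4/19) = -5 - 194/19 = -289/19 ≈ -15.211)
R*S(-4) + 1/(13 - 12) = -289/(171*(8 - 4)) + 1/(13 - 12) = -289/(171*4) + 1/1 = -289/(171*4) + 1 = -289/19*1/36 + 1 = -289/684 + 1 = 395/684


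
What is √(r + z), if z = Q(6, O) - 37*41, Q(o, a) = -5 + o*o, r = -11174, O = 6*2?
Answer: 2*I*√3165 ≈ 112.52*I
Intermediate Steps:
O = 12
Q(o, a) = -5 + o²
z = -1486 (z = (-5 + 6²) - 37*41 = (-5 + 36) - 1517 = 31 - 1517 = -1486)
√(r + z) = √(-11174 - 1486) = √(-12660) = 2*I*√3165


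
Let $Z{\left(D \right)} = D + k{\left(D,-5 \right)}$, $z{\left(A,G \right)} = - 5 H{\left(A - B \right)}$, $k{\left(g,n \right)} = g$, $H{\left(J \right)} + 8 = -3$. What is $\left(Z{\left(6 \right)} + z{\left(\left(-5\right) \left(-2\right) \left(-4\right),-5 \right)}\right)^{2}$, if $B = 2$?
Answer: $4489$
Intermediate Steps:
$H{\left(J \right)} = -11$ ($H{\left(J \right)} = -8 - 3 = -11$)
$z{\left(A,G \right)} = 55$ ($z{\left(A,G \right)} = \left(-5\right) \left(-11\right) = 55$)
$Z{\left(D \right)} = 2 D$ ($Z{\left(D \right)} = D + D = 2 D$)
$\left(Z{\left(6 \right)} + z{\left(\left(-5\right) \left(-2\right) \left(-4\right),-5 \right)}\right)^{2} = \left(2 \cdot 6 + 55\right)^{2} = \left(12 + 55\right)^{2} = 67^{2} = 4489$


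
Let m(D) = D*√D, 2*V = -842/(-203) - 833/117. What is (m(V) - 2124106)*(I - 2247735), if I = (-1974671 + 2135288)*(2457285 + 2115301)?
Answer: -1560013112461117662 - 5759993226068755*I*√372547630/83571852 ≈ -1.56e+18 - 1.3303e+12*I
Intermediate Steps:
V = -70585/47502 (V = (-842/(-203) - 833/117)/2 = (-842*(-1/203) - 833*1/117)/2 = (842/203 - 833/117)/2 = (½)*(-70585/23751) = -70585/47502 ≈ -1.4859)
I = 734435045562 (I = 160617*4572586 = 734435045562)
m(D) = D^(3/2)
(m(V) - 2124106)*(I - 2247735) = ((-70585/47502)^(3/2) - 2124106)*(734435045562 - 2247735) = (-70585*I*√372547630/752146668 - 2124106)*734432797827 = (-2124106 - 70585*I*√372547630/752146668)*734432797827 = -1560013112461117662 - 5759993226068755*I*√372547630/83571852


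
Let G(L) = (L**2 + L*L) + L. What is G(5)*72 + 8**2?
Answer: 4024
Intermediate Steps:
G(L) = L + 2*L**2 (G(L) = (L**2 + L**2) + L = 2*L**2 + L = L + 2*L**2)
G(5)*72 + 8**2 = (5*(1 + 2*5))*72 + 8**2 = (5*(1 + 10))*72 + 64 = (5*11)*72 + 64 = 55*72 + 64 = 3960 + 64 = 4024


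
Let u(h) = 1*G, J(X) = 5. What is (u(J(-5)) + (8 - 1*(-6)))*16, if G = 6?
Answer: 320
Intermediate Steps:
u(h) = 6 (u(h) = 1*6 = 6)
(u(J(-5)) + (8 - 1*(-6)))*16 = (6 + (8 - 1*(-6)))*16 = (6 + (8 + 6))*16 = (6 + 14)*16 = 20*16 = 320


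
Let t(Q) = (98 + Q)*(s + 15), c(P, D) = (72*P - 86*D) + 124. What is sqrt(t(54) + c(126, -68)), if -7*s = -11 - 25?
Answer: 2*sqrt(221795)/7 ≈ 134.56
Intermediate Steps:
s = 36/7 (s = -(-11 - 25)/7 = -1/7*(-36) = 36/7 ≈ 5.1429)
c(P, D) = 124 - 86*D + 72*P (c(P, D) = (-86*D + 72*P) + 124 = 124 - 86*D + 72*P)
t(Q) = 1974 + 141*Q/7 (t(Q) = (98 + Q)*(36/7 + 15) = (98 + Q)*(141/7) = 1974 + 141*Q/7)
sqrt(t(54) + c(126, -68)) = sqrt((1974 + (141/7)*54) + (124 - 86*(-68) + 72*126)) = sqrt((1974 + 7614/7) + (124 + 5848 + 9072)) = sqrt(21432/7 + 15044) = sqrt(126740/7) = 2*sqrt(221795)/7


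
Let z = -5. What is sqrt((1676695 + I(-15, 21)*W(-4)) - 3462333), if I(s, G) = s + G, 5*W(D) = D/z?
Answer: I*sqrt(44640926)/5 ≈ 1336.3*I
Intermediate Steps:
W(D) = -D/25 (W(D) = (D/(-5))/5 = (D*(-1/5))/5 = (-D/5)/5 = -D/25)
I(s, G) = G + s
sqrt((1676695 + I(-15, 21)*W(-4)) - 3462333) = sqrt((1676695 + (21 - 15)*(-1/25*(-4))) - 3462333) = sqrt((1676695 + 6*(4/25)) - 3462333) = sqrt((1676695 + 24/25) - 3462333) = sqrt(41917399/25 - 3462333) = sqrt(-44640926/25) = I*sqrt(44640926)/5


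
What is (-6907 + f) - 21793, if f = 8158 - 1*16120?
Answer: -36662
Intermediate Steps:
f = -7962 (f = 8158 - 16120 = -7962)
(-6907 + f) - 21793 = (-6907 - 7962) - 21793 = -14869 - 21793 = -36662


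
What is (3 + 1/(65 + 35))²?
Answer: 90601/10000 ≈ 9.0601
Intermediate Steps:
(3 + 1/(65 + 35))² = (3 + 1/100)² = (301/100)² = 90601/10000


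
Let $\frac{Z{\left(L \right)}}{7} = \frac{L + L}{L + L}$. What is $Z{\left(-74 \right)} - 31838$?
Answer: $-31831$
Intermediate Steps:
$Z{\left(L \right)} = 7$ ($Z{\left(L \right)} = 7 \frac{L + L}{L + L} = 7 \frac{2 L}{2 L} = 7 \cdot 2 L \frac{1}{2 L} = 7 \cdot 1 = 7$)
$Z{\left(-74 \right)} - 31838 = 7 - 31838 = -31831$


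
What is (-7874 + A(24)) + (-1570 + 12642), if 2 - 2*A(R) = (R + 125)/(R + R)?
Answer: 306955/96 ≈ 3197.4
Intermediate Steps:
A(R) = 1 - (125 + R)/(4*R) (A(R) = 1 - (R + 125)/(2*(R + R)) = 1 - (125 + R)/(2*(2*R)) = 1 - (125 + R)*1/(2*R)/2 = 1 - (125 + R)/(4*R))
(-7874 + A(24)) + (-1570 + 12642) = (-7874 + (1/4)*(-125 + 3*24)/24) + (-1570 + 12642) = (-7874 + (1/4)*(1/24)*(-125 + 72)) + 11072 = (-7874 + (1/4)*(1/24)*(-53)) + 11072 = (-7874 - 53/96) + 11072 = -755957/96 + 11072 = 306955/96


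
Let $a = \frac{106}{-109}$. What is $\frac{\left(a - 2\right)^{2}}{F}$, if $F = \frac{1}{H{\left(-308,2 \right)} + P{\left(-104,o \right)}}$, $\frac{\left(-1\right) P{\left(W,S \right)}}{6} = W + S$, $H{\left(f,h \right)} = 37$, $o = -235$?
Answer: $\frac{1994544}{109} \approx 18299.0$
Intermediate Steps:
$a = - \frac{106}{109}$ ($a = 106 \left(- \frac{1}{109}\right) = - \frac{106}{109} \approx -0.97248$)
$P{\left(W,S \right)} = - 6 S - 6 W$ ($P{\left(W,S \right)} = - 6 \left(W + S\right) = - 6 \left(S + W\right) = - 6 S - 6 W$)
$F = \frac{1}{2071}$ ($F = \frac{1}{37 - -2034} = \frac{1}{37 + \left(1410 + 624\right)} = \frac{1}{37 + 2034} = \frac{1}{2071} \approx 0.00048286$)
$\frac{\left(a - 2\right)^{2}}{F} = \left(- \frac{106}{109} - 2\right)^{2} \frac{1}{\frac{1}{2071}} = \left(- \frac{324}{109}\right)^{2} \cdot 2071 = \frac{104976}{11881} \cdot 2071 = \frac{1994544}{109}$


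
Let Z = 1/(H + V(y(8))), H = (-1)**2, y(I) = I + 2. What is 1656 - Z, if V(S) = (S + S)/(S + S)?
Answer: 3311/2 ≈ 1655.5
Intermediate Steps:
y(I) = 2 + I
V(S) = 1 (V(S) = (2*S)/((2*S)) = (2*S)*(1/(2*S)) = 1)
H = 1
Z = 1/2 (Z = 1/(1 + 1) = 1/2 ≈ 0.50000)
1656 - Z = 1656 - 1*1/2 = 1656 - 1/2 = 3311/2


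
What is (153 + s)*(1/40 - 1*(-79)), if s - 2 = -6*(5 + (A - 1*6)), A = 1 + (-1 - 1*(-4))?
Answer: 433057/40 ≈ 10826.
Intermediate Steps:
A = 4 (A = 1 + (-1 + 4) = 1 + 3 = 4)
s = -16 (s = 2 - 6*(5 + (4 - 1*6)) = 2 - 6*(5 + (4 - 6)) = 2 - 6*(5 - 2) = 2 - 6*3 = 2 - 18 = -16)
(153 + s)*(1/40 - 1*(-79)) = (153 - 16)*(1/40 - 1*(-79)) = 137*(1/40 + 79) = 137*(3161/40) = 433057/40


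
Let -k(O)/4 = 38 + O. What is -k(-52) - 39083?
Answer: -39139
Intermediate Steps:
k(O) = -152 - 4*O (k(O) = -4*(38 + O) = -152 - 4*O)
-k(-52) - 39083 = -(-152 - 4*(-52)) - 39083 = -(-152 + 208) - 39083 = -1*56 - 39083 = -56 - 39083 = -39139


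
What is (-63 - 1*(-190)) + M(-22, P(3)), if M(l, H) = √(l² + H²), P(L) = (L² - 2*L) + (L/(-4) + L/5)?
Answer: 127 + √196849/20 ≈ 149.18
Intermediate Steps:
P(L) = L² - 41*L/20 (P(L) = (L² - 2*L) + (L*(-¼) + L*(⅕)) = (L² - 2*L) + (-L/4 + L/5) = (L² - 2*L) - L/20 = L² - 41*L/20)
M(l, H) = √(H² + l²)
(-63 - 1*(-190)) + M(-22, P(3)) = (-63 - 1*(-190)) + √(((1/20)*3*(-41 + 20*3))² + (-22)²) = (-63 + 190) + √(((1/20)*3*(-41 + 60))² + 484) = 127 + √(((1/20)*3*19)² + 484) = 127 + √((57/20)² + 484) = 127 + √(3249/400 + 484) = 127 + √(196849/400) = 127 + √196849/20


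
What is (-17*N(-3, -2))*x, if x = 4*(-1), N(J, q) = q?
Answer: -136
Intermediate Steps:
x = -4
(-17*N(-3, -2))*x = -17*(-2)*(-4) = 34*(-4) = -136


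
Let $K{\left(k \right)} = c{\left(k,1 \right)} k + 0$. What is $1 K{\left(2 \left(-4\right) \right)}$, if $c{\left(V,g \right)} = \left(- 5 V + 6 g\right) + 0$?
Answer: $-368$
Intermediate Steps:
$c{\left(V,g \right)} = - 5 V + 6 g$
$K{\left(k \right)} = k \left(6 - 5 k\right)$ ($K{\left(k \right)} = \left(- 5 k + 6 \cdot 1\right) k + 0 = \left(- 5 k + 6\right) k + 0 = \left(6 - 5 k\right) k + 0 = k \left(6 - 5 k\right) + 0 = k \left(6 - 5 k\right)$)
$1 K{\left(2 \left(-4\right) \right)} = 1 \cdot 2 \left(-4\right) \left(6 - 5 \cdot 2 \left(-4\right)\right) = 1 \left(- 8 \left(6 - -40\right)\right) = 1 \left(- 8 \left(6 + 40\right)\right) = 1 \left(\left(-8\right) 46\right) = 1 \left(-368\right) = -368$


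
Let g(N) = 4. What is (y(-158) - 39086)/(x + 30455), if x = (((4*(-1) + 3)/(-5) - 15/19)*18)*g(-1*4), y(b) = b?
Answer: -3728180/2889193 ≈ -1.2904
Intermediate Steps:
x = -4032/95 (x = (((4*(-1) + 3)/(-5) - 15/19)*18)*4 = (((-4 + 3)*(-1/5) - 15*1/19)*18)*4 = ((-1*(-1/5) - 15/19)*18)*4 = ((1/5 - 15/19)*18)*4 = -56/95*18*4 = -1008/95*4 = -4032/95 ≈ -42.442)
(y(-158) - 39086)/(x + 30455) = (-158 - 39086)/(-4032/95 + 30455) = -39244/2889193/95 = -39244*95/2889193 = -3728180/2889193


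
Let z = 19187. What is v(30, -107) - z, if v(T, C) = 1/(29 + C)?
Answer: -1496587/78 ≈ -19187.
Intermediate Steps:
v(30, -107) - z = 1/(29 - 107) - 1*19187 = 1/(-78) - 19187 = -1/78 - 19187 = -1496587/78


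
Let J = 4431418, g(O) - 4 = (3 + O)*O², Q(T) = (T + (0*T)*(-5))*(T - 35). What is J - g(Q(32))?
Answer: 5288502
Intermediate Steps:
Q(T) = T*(-35 + T) (Q(T) = (T + 0*(-5))*(-35 + T) = (T + 0)*(-35 + T) = T*(-35 + T))
g(O) = 4 + O²*(3 + O) (g(O) = 4 + (3 + O)*O² = 4 + O²*(3 + O))
J - g(Q(32)) = 4431418 - (4 + (32*(-35 + 32))³ + 3*(32*(-35 + 32))²) = 4431418 - (4 + (32*(-3))³ + 3*(32*(-3))²) = 4431418 - (4 + (-96)³ + 3*(-96)²) = 4431418 - (4 - 884736 + 3*9216) = 4431418 - (4 - 884736 + 27648) = 4431418 - 1*(-857084) = 4431418 + 857084 = 5288502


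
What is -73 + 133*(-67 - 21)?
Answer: -11777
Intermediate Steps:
-73 + 133*(-67 - 21) = -73 + 133*(-88) = -73 - 11704 = -11777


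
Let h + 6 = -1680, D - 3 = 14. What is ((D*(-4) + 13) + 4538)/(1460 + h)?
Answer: -4483/226 ≈ -19.836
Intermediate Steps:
D = 17 (D = 3 + 14 = 17)
h = -1686 (h = -6 - 1680 = -1686)
((D*(-4) + 13) + 4538)/(1460 + h) = ((17*(-4) + 13) + 4538)/(1460 - 1686) = ((-68 + 13) + 4538)/(-226) = (-55 + 4538)*(-1/226) = 4483*(-1/226) = -4483/226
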